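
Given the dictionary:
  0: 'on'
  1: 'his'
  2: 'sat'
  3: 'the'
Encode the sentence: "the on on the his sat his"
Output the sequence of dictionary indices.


Look up each word in the dictionary:
  'the' -> 3
  'on' -> 0
  'on' -> 0
  'the' -> 3
  'his' -> 1
  'sat' -> 2
  'his' -> 1

Encoded: [3, 0, 0, 3, 1, 2, 1]


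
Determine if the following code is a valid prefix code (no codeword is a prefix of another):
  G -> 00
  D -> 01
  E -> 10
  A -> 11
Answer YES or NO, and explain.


Checking each pair (does one codeword prefix another?):
  G='00' vs D='01': no prefix
  G='00' vs E='10': no prefix
  G='00' vs A='11': no prefix
  D='01' vs G='00': no prefix
  D='01' vs E='10': no prefix
  D='01' vs A='11': no prefix
  E='10' vs G='00': no prefix
  E='10' vs D='01': no prefix
  E='10' vs A='11': no prefix
  A='11' vs G='00': no prefix
  A='11' vs D='01': no prefix
  A='11' vs E='10': no prefix
No violation found over all pairs.

YES -- this is a valid prefix code. No codeword is a prefix of any other codeword.


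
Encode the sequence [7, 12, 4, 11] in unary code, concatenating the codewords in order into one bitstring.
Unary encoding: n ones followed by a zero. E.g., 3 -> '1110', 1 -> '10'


Encode each number as n ones followed by a terminating 0:
  7 -> 11111110 (8 bits)
  12 -> 1111111111110 (13 bits)
  4 -> 11110 (5 bits)
  11 -> 111111111110 (12 bits)
Total length = 8 + 13 + 5 + 12 = 38 bits.

Unary([7, 12, 4, 11]) = 11111110111111111111011110111111111110 (38 bits)


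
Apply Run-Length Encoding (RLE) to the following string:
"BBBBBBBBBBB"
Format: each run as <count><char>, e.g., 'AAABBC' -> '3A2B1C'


Scanning runs left to right:
  i=0: run of 'B' x 11 -> '11B'

RLE = 11B


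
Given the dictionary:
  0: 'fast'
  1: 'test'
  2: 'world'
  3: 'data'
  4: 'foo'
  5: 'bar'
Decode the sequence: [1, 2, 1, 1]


Look up each index in the dictionary:
  1 -> 'test'
  2 -> 'world'
  1 -> 'test'
  1 -> 'test'

Decoded: "test world test test"


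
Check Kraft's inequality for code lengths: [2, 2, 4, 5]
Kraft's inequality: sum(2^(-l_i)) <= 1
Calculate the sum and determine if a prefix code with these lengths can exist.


Sum = 2^(-2) + 2^(-2) + 2^(-4) + 2^(-5)
    = 0.25 + 0.25 + 0.0625 + 0.03125
    = 19/32 = 0.59375
Since 0.59375 <= 1, Kraft's inequality IS satisfied.
A prefix code with these lengths CAN exist.

Kraft sum = 0.59375. Satisfied.


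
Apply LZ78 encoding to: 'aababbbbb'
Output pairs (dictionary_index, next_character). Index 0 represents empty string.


LZ78 encoding steps:
Dictionary: {0: ''}
Step 1: w='' (idx 0), next='a' -> output (0, 'a'), add 'a' as idx 1
Step 2: w='a' (idx 1), next='b' -> output (1, 'b'), add 'ab' as idx 2
Step 3: w='ab' (idx 2), next='b' -> output (2, 'b'), add 'abb' as idx 3
Step 4: w='' (idx 0), next='b' -> output (0, 'b'), add 'b' as idx 4
Step 5: w='b' (idx 4), next='b' -> output (4, 'b'), add 'bb' as idx 5


Encoded: [(0, 'a'), (1, 'b'), (2, 'b'), (0, 'b'), (4, 'b')]


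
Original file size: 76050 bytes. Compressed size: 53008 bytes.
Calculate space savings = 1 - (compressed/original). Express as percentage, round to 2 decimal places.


ratio = compressed/original = 53008/76050 = 0.697015
savings = 1 - ratio = 1 - 0.697015 = 0.302985
as a percentage: 0.302985 * 100 = 30.3%

Space savings = 1 - 53008/76050 = 30.3%


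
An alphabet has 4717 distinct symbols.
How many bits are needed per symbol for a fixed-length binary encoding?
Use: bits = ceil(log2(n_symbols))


log2(4717) = 12.2037
Bracket: 2^12 = 4096 < 4717 <= 2^13 = 8192
So ceil(log2(4717)) = 13

bits = ceil(log2(4717)) = ceil(12.2037) = 13 bits


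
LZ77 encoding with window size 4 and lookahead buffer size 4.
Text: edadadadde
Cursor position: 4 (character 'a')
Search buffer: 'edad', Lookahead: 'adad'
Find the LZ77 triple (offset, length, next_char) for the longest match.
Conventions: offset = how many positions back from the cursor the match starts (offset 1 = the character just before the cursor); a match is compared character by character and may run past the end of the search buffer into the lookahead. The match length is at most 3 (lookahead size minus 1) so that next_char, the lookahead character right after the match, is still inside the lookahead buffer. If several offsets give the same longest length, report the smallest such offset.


Try each offset into the search buffer:
  offset=1 (pos 3, char 'd'): match length 0
  offset=2 (pos 2, char 'a'): match length 3
  offset=3 (pos 1, char 'd'): match length 0
  offset=4 (pos 0, char 'e'): match length 0
Longest match has length 3 at offset 2.
next_char = character at position 4 + 3 = 7 -> 'd'

Best match: offset=2, length=3 (matching 'ada' starting at position 2)
LZ77 triple: (2, 3, 'd')


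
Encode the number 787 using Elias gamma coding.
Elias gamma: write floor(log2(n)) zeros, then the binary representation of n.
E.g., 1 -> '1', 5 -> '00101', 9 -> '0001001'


num_bits = floor(log2(787)) + 1 = 10
leading_zeros = num_bits - 1 = 9
binary(787) = 1100010011

Elias gamma(787) = '000000000' + '1100010011' = 0000000001100010011 (19 bits)


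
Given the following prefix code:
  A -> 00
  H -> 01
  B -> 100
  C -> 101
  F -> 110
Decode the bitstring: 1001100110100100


Decoding step by step:
Bits 100 -> B
Bits 110 -> F
Bits 01 -> H
Bits 101 -> C
Bits 00 -> A
Bits 100 -> B


Decoded message: BFHCAB


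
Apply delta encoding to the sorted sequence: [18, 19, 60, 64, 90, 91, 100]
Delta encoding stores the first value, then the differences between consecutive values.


First value: 18
Deltas:
  19 - 18 = 1
  60 - 19 = 41
  64 - 60 = 4
  90 - 64 = 26
  91 - 90 = 1
  100 - 91 = 9


Delta encoded: [18, 1, 41, 4, 26, 1, 9]


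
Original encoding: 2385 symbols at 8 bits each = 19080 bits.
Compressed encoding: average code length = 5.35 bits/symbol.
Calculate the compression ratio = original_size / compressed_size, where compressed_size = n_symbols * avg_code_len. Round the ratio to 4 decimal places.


original_size = n_symbols * orig_bits = 2385 * 8 = 19080 bits
compressed_size = n_symbols * avg_code_len = 2385 * 5.35 = 12759.75 bits
ratio = original_size / compressed_size = 19080 / 12759.75 = 1.4953

Compression ratio = 1.4953


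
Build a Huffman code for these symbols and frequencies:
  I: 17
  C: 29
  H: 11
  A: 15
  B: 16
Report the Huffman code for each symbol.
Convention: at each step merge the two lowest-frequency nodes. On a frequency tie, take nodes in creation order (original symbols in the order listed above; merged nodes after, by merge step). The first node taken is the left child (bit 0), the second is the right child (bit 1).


Huffman tree construction:
Step 1: Merge H(11) + A(15) = 26
Step 2: Merge B(16) + I(17) = 33
Step 3: Merge (H+A)(26) + C(29) = 55
Step 4: Merge (B+I)(33) + ((H+A)+C)(55) = 88
Read each symbol's code off the tree from the root (left child = 0, right child = 1).

Codes:
  I: 01 (length 2)
  C: 11 (length 2)
  H: 100 (length 3)
  A: 101 (length 3)
  B: 00 (length 2)
Average code length: 202/88 = 2.2955 bits/symbol


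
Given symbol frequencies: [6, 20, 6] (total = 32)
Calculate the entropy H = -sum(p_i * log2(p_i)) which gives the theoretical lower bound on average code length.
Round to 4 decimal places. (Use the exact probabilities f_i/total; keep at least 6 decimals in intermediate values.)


Per-symbol terms -p_i * log2(p_i) with p_i = f_i/32:
  p = 6/32 = 0.187500: log2(p) = -2.415037, -p*log2(p) = 0.452820
  p = 20/32 = 0.625000: log2(p) = -0.678072, -p*log2(p) = 0.423795
  p = 6/32 = 0.187500: log2(p) = -2.415037, -p*log2(p) = 0.452820
H = 0.452820 + 0.423795 + 0.452820 = 1.329435

H = 1.3294 bits/symbol


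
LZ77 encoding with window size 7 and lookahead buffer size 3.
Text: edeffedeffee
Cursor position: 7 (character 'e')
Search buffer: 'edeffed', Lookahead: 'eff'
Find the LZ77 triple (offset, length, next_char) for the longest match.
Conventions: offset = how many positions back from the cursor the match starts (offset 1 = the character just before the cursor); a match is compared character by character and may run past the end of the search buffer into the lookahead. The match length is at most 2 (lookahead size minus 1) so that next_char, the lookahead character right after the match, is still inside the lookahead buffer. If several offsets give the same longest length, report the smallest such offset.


Try each offset into the search buffer:
  offset=1 (pos 6, char 'd'): match length 0
  offset=2 (pos 5, char 'e'): match length 1
  offset=3 (pos 4, char 'f'): match length 0
  offset=4 (pos 3, char 'f'): match length 0
  offset=5 (pos 2, char 'e'): match length 2
  offset=6 (pos 1, char 'd'): match length 0
  offset=7 (pos 0, char 'e'): match length 1
Longest match has length 2 at offset 5.
next_char = character at position 7 + 2 = 9 -> 'f'

Best match: offset=5, length=2 (matching 'ef' starting at position 2)
LZ77 triple: (5, 2, 'f')


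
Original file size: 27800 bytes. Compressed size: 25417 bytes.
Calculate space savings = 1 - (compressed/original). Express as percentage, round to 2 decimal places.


ratio = compressed/original = 25417/27800 = 0.914281
savings = 1 - ratio = 1 - 0.914281 = 0.085719
as a percentage: 0.085719 * 100 = 8.57%

Space savings = 1 - 25417/27800 = 8.57%


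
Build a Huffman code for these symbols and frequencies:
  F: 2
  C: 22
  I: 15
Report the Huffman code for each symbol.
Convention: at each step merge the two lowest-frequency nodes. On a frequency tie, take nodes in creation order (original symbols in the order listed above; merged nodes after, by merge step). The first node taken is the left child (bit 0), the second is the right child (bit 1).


Huffman tree construction:
Step 1: Merge F(2) + I(15) = 17
Step 2: Merge (F+I)(17) + C(22) = 39
Read each symbol's code off the tree from the root (left child = 0, right child = 1).

Codes:
  F: 00 (length 2)
  C: 1 (length 1)
  I: 01 (length 2)
Average code length: 56/39 = 1.4359 bits/symbol


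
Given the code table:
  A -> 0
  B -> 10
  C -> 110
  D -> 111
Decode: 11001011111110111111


Decoding:
110 -> C
0 -> A
10 -> B
111 -> D
111 -> D
10 -> B
111 -> D
111 -> D


Result: CABDDBDD


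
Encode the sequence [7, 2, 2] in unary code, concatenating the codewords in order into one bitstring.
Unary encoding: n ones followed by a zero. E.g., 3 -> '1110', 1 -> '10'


Encode each number as n ones followed by a terminating 0:
  7 -> 11111110 (8 bits)
  2 -> 110 (3 bits)
  2 -> 110 (3 bits)
Total length = 8 + 3 + 3 = 14 bits.

Unary([7, 2, 2]) = 11111110110110 (14 bits)


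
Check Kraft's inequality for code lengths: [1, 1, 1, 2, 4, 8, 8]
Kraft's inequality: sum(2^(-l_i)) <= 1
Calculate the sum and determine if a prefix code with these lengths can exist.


Sum = 2^(-1) + 2^(-1) + 2^(-1) + 2^(-2) + 2^(-4) + 2^(-8) + 2^(-8)
    = 0.5 + 0.5 + 0.5 + 0.25 + 0.0625 + 0.00390625 + 0.00390625
    = 466/256 = 1.8203125
Since 1.8203125 > 1, Kraft's inequality is NOT satisfied.
A prefix code with these lengths CANNOT exist.

Kraft sum = 1.8203125. Not satisfied.


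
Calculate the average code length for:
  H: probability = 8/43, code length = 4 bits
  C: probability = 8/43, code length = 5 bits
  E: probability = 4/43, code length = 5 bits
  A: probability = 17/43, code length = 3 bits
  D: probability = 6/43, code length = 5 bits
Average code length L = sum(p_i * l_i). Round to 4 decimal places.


Weighted contributions p_i * l_i:
  H: (8/43) * 4 = 32/43
  C: (8/43) * 5 = 40/43
  E: (4/43) * 5 = 20/43
  A: (17/43) * 3 = 51/43
  D: (6/43) * 5 = 30/43
Sum = (32 + 40 + 20 + 51 + 30)/43 = 173/43

L = 173/43 = 4.0233 bits/symbol


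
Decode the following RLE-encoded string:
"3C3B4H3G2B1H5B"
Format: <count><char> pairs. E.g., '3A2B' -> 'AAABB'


Expanding each <count><char> pair:
  3C -> 'CCC'
  3B -> 'BBB'
  4H -> 'HHHH'
  3G -> 'GGG'
  2B -> 'BB'
  1H -> 'H'
  5B -> 'BBBBB'

Decoded = CCCBBBHHHHGGGBBHBBBBB


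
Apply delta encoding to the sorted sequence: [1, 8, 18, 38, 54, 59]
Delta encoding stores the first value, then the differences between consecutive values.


First value: 1
Deltas:
  8 - 1 = 7
  18 - 8 = 10
  38 - 18 = 20
  54 - 38 = 16
  59 - 54 = 5


Delta encoded: [1, 7, 10, 20, 16, 5]


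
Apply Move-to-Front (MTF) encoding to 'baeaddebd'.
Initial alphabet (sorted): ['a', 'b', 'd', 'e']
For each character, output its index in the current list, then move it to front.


MTF encoding:
'b': index 1 in ['a', 'b', 'd', 'e'] -> ['b', 'a', 'd', 'e']
'a': index 1 in ['b', 'a', 'd', 'e'] -> ['a', 'b', 'd', 'e']
'e': index 3 in ['a', 'b', 'd', 'e'] -> ['e', 'a', 'b', 'd']
'a': index 1 in ['e', 'a', 'b', 'd'] -> ['a', 'e', 'b', 'd']
'd': index 3 in ['a', 'e', 'b', 'd'] -> ['d', 'a', 'e', 'b']
'd': index 0 in ['d', 'a', 'e', 'b'] -> ['d', 'a', 'e', 'b']
'e': index 2 in ['d', 'a', 'e', 'b'] -> ['e', 'd', 'a', 'b']
'b': index 3 in ['e', 'd', 'a', 'b'] -> ['b', 'e', 'd', 'a']
'd': index 2 in ['b', 'e', 'd', 'a'] -> ['d', 'b', 'e', 'a']


Output: [1, 1, 3, 1, 3, 0, 2, 3, 2]


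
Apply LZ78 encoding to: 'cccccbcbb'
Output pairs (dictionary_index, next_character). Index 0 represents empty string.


LZ78 encoding steps:
Dictionary: {0: ''}
Step 1: w='' (idx 0), next='c' -> output (0, 'c'), add 'c' as idx 1
Step 2: w='c' (idx 1), next='c' -> output (1, 'c'), add 'cc' as idx 2
Step 3: w='cc' (idx 2), next='b' -> output (2, 'b'), add 'ccb' as idx 3
Step 4: w='c' (idx 1), next='b' -> output (1, 'b'), add 'cb' as idx 4
Step 5: w='' (idx 0), next='b' -> output (0, 'b'), add 'b' as idx 5


Encoded: [(0, 'c'), (1, 'c'), (2, 'b'), (1, 'b'), (0, 'b')]


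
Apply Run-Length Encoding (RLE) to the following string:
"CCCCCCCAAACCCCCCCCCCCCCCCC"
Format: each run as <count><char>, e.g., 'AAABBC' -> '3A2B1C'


Scanning runs left to right:
  i=0: run of 'C' x 7 -> '7C'
  i=7: run of 'A' x 3 -> '3A'
  i=10: run of 'C' x 16 -> '16C'

RLE = 7C3A16C


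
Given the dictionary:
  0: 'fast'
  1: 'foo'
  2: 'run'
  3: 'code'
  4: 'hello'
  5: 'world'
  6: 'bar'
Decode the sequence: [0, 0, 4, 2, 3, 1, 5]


Look up each index in the dictionary:
  0 -> 'fast'
  0 -> 'fast'
  4 -> 'hello'
  2 -> 'run'
  3 -> 'code'
  1 -> 'foo'
  5 -> 'world'

Decoded: "fast fast hello run code foo world"


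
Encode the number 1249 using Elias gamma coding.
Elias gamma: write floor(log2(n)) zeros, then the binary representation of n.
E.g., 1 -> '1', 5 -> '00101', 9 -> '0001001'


num_bits = floor(log2(1249)) + 1 = 11
leading_zeros = num_bits - 1 = 10
binary(1249) = 10011100001

Elias gamma(1249) = '0000000000' + '10011100001' = 000000000010011100001 (21 bits)


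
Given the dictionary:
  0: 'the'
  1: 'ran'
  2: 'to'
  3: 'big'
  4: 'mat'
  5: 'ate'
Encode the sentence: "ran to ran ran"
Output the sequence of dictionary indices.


Look up each word in the dictionary:
  'ran' -> 1
  'to' -> 2
  'ran' -> 1
  'ran' -> 1

Encoded: [1, 2, 1, 1]


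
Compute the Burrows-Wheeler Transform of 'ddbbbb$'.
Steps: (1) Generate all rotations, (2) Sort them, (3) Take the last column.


Rotations (sorted):
  0: $ddbbbb -> last char: b
  1: b$ddbbb -> last char: b
  2: bb$ddbb -> last char: b
  3: bbb$ddb -> last char: b
  4: bbbb$dd -> last char: d
  5: dbbbb$d -> last char: d
  6: ddbbbb$ -> last char: $


BWT = bbbbdd$


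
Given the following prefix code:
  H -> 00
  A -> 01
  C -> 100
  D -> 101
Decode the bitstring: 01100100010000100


Decoding step by step:
Bits 01 -> A
Bits 100 -> C
Bits 100 -> C
Bits 01 -> A
Bits 00 -> H
Bits 00 -> H
Bits 100 -> C


Decoded message: ACCAHHC


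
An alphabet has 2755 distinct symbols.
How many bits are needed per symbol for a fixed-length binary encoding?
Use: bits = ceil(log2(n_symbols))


log2(2755) = 11.4278
Bracket: 2^11 = 2048 < 2755 <= 2^12 = 4096
So ceil(log2(2755)) = 12

bits = ceil(log2(2755)) = ceil(11.4278) = 12 bits


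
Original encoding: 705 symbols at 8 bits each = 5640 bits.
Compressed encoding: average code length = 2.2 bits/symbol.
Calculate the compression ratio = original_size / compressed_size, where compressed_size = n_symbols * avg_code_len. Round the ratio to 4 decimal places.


original_size = n_symbols * orig_bits = 705 * 8 = 5640 bits
compressed_size = n_symbols * avg_code_len = 705 * 2.2 = 1551.0 bits
ratio = original_size / compressed_size = 5640 / 1551.0 = 3.6364

Compression ratio = 3.6364


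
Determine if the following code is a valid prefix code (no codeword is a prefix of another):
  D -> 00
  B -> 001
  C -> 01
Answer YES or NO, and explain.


Checking each pair (does one codeword prefix another?):
  D='00' vs B='001': prefix -- VIOLATION

NO -- this is NOT a valid prefix code. D (00) is a prefix of B (001).


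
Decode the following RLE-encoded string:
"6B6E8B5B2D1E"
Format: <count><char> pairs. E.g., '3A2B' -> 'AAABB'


Expanding each <count><char> pair:
  6B -> 'BBBBBB'
  6E -> 'EEEEEE'
  8B -> 'BBBBBBBB'
  5B -> 'BBBBB'
  2D -> 'DD'
  1E -> 'E'

Decoded = BBBBBBEEEEEEBBBBBBBBBBBBBDDE


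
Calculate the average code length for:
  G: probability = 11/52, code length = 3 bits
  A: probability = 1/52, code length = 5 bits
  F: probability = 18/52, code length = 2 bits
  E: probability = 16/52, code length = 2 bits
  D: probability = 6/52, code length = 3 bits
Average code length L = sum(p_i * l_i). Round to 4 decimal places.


Weighted contributions p_i * l_i:
  G: (11/52) * 3 = 33/52
  A: (1/52) * 5 = 5/52
  F: (18/52) * 2 = 36/52
  E: (16/52) * 2 = 32/52
  D: (6/52) * 3 = 18/52
Sum = (33 + 5 + 36 + 32 + 18)/52 = 124/52

L = 124/52 = 2.3846 bits/symbol


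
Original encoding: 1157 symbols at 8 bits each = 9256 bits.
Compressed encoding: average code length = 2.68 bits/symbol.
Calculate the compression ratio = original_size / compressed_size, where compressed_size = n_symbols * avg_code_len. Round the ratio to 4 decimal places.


original_size = n_symbols * orig_bits = 1157 * 8 = 9256 bits
compressed_size = n_symbols * avg_code_len = 1157 * 2.68 = 3100.76 bits
ratio = original_size / compressed_size = 9256 / 3100.76 = 2.9851

Compression ratio = 2.9851


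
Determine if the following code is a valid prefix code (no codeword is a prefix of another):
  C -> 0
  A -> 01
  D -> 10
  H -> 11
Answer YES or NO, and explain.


Checking each pair (does one codeword prefix another?):
  C='0' vs A='01': prefix -- VIOLATION

NO -- this is NOT a valid prefix code. C (0) is a prefix of A (01).


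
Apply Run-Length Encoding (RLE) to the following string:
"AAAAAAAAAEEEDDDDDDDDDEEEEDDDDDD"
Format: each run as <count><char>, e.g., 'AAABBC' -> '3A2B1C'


Scanning runs left to right:
  i=0: run of 'A' x 9 -> '9A'
  i=9: run of 'E' x 3 -> '3E'
  i=12: run of 'D' x 9 -> '9D'
  i=21: run of 'E' x 4 -> '4E'
  i=25: run of 'D' x 6 -> '6D'

RLE = 9A3E9D4E6D


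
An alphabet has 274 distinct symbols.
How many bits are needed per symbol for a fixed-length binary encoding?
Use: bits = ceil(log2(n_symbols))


log2(274) = 8.098
Bracket: 2^8 = 256 < 274 <= 2^9 = 512
So ceil(log2(274)) = 9

bits = ceil(log2(274)) = ceil(8.098) = 9 bits


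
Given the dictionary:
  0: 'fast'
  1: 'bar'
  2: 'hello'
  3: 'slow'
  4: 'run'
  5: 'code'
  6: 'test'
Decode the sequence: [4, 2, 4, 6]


Look up each index in the dictionary:
  4 -> 'run'
  2 -> 'hello'
  4 -> 'run'
  6 -> 'test'

Decoded: "run hello run test"


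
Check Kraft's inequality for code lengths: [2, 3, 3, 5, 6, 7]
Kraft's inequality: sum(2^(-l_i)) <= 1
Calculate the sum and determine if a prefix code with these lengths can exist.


Sum = 2^(-2) + 2^(-3) + 2^(-3) + 2^(-5) + 2^(-6) + 2^(-7)
    = 0.25 + 0.125 + 0.125 + 0.03125 + 0.015625 + 0.0078125
    = 71/128 = 0.5546875
Since 0.5546875 <= 1, Kraft's inequality IS satisfied.
A prefix code with these lengths CAN exist.

Kraft sum = 0.5546875. Satisfied.


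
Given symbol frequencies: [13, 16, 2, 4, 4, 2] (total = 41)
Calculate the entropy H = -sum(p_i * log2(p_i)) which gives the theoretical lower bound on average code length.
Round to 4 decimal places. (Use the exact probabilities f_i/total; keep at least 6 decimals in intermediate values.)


Per-symbol terms -p_i * log2(p_i) with p_i = f_i/41:
  p = 13/41 = 0.317073: log2(p) = -1.657112, -p*log2(p) = 0.525426
  p = 16/41 = 0.390244: log2(p) = -1.357552, -p*log2(p) = 0.529776
  p = 2/41 = 0.048780: log2(p) = -4.357552, -p*log2(p) = 0.212564
  p = 4/41 = 0.097561: log2(p) = -3.357552, -p*log2(p) = 0.327566
  p = 4/41 = 0.097561: log2(p) = -3.357552, -p*log2(p) = 0.327566
  p = 2/41 = 0.048780: log2(p) = -4.357552, -p*log2(p) = 0.212564
H = 0.525426 + 0.529776 + 0.212564 + 0.327566 + 0.327566 + 0.212564 = 2.135462

H = 2.1355 bits/symbol


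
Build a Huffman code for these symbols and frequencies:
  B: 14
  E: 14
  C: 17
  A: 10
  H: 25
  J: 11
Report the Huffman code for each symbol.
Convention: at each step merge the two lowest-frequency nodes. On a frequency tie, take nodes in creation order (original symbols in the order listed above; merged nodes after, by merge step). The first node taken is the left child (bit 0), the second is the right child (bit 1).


Huffman tree construction:
Step 1: Merge A(10) + J(11) = 21
Step 2: Merge B(14) + E(14) = 28
Step 3: Merge C(17) + (A+J)(21) = 38
Step 4: Merge H(25) + (B+E)(28) = 53
Step 5: Merge (C+(A+J))(38) + (H+(B+E))(53) = 91
Read each symbol's code off the tree from the root (left child = 0, right child = 1).

Codes:
  B: 110 (length 3)
  E: 111 (length 3)
  C: 00 (length 2)
  A: 010 (length 3)
  H: 10 (length 2)
  J: 011 (length 3)
Average code length: 231/91 = 2.5385 bits/symbol


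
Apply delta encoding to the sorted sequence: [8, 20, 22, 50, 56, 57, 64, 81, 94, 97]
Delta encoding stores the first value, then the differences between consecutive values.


First value: 8
Deltas:
  20 - 8 = 12
  22 - 20 = 2
  50 - 22 = 28
  56 - 50 = 6
  57 - 56 = 1
  64 - 57 = 7
  81 - 64 = 17
  94 - 81 = 13
  97 - 94 = 3


Delta encoded: [8, 12, 2, 28, 6, 1, 7, 17, 13, 3]


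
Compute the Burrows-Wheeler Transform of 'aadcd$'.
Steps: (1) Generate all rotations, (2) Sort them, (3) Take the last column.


Rotations (sorted):
  0: $aadcd -> last char: d
  1: aadcd$ -> last char: $
  2: adcd$a -> last char: a
  3: cd$aad -> last char: d
  4: d$aadc -> last char: c
  5: dcd$aa -> last char: a


BWT = d$adca


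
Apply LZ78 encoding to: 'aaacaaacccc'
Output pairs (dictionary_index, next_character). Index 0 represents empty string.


LZ78 encoding steps:
Dictionary: {0: ''}
Step 1: w='' (idx 0), next='a' -> output (0, 'a'), add 'a' as idx 1
Step 2: w='a' (idx 1), next='a' -> output (1, 'a'), add 'aa' as idx 2
Step 3: w='' (idx 0), next='c' -> output (0, 'c'), add 'c' as idx 3
Step 4: w='aa' (idx 2), next='a' -> output (2, 'a'), add 'aaa' as idx 4
Step 5: w='c' (idx 3), next='c' -> output (3, 'c'), add 'cc' as idx 5
Step 6: w='cc' (idx 5), end of input -> output (5, '')


Encoded: [(0, 'a'), (1, 'a'), (0, 'c'), (2, 'a'), (3, 'c'), (5, '')]


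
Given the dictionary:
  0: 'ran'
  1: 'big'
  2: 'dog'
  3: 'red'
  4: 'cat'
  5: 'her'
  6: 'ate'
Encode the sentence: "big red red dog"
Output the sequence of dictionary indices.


Look up each word in the dictionary:
  'big' -> 1
  'red' -> 3
  'red' -> 3
  'dog' -> 2

Encoded: [1, 3, 3, 2]


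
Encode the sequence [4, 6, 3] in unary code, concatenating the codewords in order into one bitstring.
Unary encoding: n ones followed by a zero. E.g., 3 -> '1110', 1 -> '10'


Encode each number as n ones followed by a terminating 0:
  4 -> 11110 (5 bits)
  6 -> 1111110 (7 bits)
  3 -> 1110 (4 bits)
Total length = 5 + 7 + 4 = 16 bits.

Unary([4, 6, 3]) = 1111011111101110 (16 bits)


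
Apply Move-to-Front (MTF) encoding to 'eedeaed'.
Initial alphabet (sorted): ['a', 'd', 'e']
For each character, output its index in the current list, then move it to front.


MTF encoding:
'e': index 2 in ['a', 'd', 'e'] -> ['e', 'a', 'd']
'e': index 0 in ['e', 'a', 'd'] -> ['e', 'a', 'd']
'd': index 2 in ['e', 'a', 'd'] -> ['d', 'e', 'a']
'e': index 1 in ['d', 'e', 'a'] -> ['e', 'd', 'a']
'a': index 2 in ['e', 'd', 'a'] -> ['a', 'e', 'd']
'e': index 1 in ['a', 'e', 'd'] -> ['e', 'a', 'd']
'd': index 2 in ['e', 'a', 'd'] -> ['d', 'e', 'a']


Output: [2, 0, 2, 1, 2, 1, 2]


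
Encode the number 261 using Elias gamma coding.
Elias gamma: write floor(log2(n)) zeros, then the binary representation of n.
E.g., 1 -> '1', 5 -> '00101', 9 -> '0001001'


num_bits = floor(log2(261)) + 1 = 9
leading_zeros = num_bits - 1 = 8
binary(261) = 100000101

Elias gamma(261) = '00000000' + '100000101' = 00000000100000101 (17 bits)


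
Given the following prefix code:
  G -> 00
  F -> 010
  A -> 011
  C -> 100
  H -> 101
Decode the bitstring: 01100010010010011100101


Decoding step by step:
Bits 011 -> A
Bits 00 -> G
Bits 010 -> F
Bits 010 -> F
Bits 010 -> F
Bits 011 -> A
Bits 100 -> C
Bits 101 -> H


Decoded message: AGFFFACH


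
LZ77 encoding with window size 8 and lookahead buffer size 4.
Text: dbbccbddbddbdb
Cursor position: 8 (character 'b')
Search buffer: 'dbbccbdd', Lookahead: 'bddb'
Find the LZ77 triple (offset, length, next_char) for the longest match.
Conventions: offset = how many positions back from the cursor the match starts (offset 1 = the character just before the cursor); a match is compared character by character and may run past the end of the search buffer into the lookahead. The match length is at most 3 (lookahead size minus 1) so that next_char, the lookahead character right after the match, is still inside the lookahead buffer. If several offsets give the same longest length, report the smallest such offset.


Try each offset into the search buffer:
  offset=1 (pos 7, char 'd'): match length 0
  offset=2 (pos 6, char 'd'): match length 0
  offset=3 (pos 5, char 'b'): match length 3
  offset=4 (pos 4, char 'c'): match length 0
  offset=5 (pos 3, char 'c'): match length 0
  offset=6 (pos 2, char 'b'): match length 1
  offset=7 (pos 1, char 'b'): match length 1
  offset=8 (pos 0, char 'd'): match length 0
Longest match has length 3 at offset 3.
next_char = character at position 8 + 3 = 11 -> 'b'

Best match: offset=3, length=3 (matching 'bdd' starting at position 5)
LZ77 triple: (3, 3, 'b')


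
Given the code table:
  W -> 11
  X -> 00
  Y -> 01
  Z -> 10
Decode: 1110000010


Decoding:
11 -> W
10 -> Z
00 -> X
00 -> X
10 -> Z


Result: WZXXZ


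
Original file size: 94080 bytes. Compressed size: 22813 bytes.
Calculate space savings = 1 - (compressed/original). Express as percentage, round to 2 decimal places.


ratio = compressed/original = 22813/94080 = 0.242485
savings = 1 - ratio = 1 - 0.242485 = 0.757515
as a percentage: 0.757515 * 100 = 75.75%

Space savings = 1 - 22813/94080 = 75.75%


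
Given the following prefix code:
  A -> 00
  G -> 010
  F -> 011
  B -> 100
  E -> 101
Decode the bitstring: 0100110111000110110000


Decoding step by step:
Bits 010 -> G
Bits 011 -> F
Bits 011 -> F
Bits 100 -> B
Bits 011 -> F
Bits 011 -> F
Bits 00 -> A
Bits 00 -> A


Decoded message: GFFBFFAA


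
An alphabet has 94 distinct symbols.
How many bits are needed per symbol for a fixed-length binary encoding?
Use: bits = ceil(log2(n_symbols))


log2(94) = 6.5546
Bracket: 2^6 = 64 < 94 <= 2^7 = 128
So ceil(log2(94)) = 7

bits = ceil(log2(94)) = ceil(6.5546) = 7 bits


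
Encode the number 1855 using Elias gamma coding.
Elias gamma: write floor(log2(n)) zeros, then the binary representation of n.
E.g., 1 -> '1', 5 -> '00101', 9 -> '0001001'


num_bits = floor(log2(1855)) + 1 = 11
leading_zeros = num_bits - 1 = 10
binary(1855) = 11100111111

Elias gamma(1855) = '0000000000' + '11100111111' = 000000000011100111111 (21 bits)


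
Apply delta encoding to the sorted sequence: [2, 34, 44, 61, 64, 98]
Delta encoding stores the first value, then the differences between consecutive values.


First value: 2
Deltas:
  34 - 2 = 32
  44 - 34 = 10
  61 - 44 = 17
  64 - 61 = 3
  98 - 64 = 34


Delta encoded: [2, 32, 10, 17, 3, 34]


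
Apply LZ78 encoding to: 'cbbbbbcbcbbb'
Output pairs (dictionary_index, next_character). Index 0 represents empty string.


LZ78 encoding steps:
Dictionary: {0: ''}
Step 1: w='' (idx 0), next='c' -> output (0, 'c'), add 'c' as idx 1
Step 2: w='' (idx 0), next='b' -> output (0, 'b'), add 'b' as idx 2
Step 3: w='b' (idx 2), next='b' -> output (2, 'b'), add 'bb' as idx 3
Step 4: w='bb' (idx 3), next='c' -> output (3, 'c'), add 'bbc' as idx 4
Step 5: w='b' (idx 2), next='c' -> output (2, 'c'), add 'bc' as idx 5
Step 6: w='bb' (idx 3), next='b' -> output (3, 'b'), add 'bbb' as idx 6


Encoded: [(0, 'c'), (0, 'b'), (2, 'b'), (3, 'c'), (2, 'c'), (3, 'b')]


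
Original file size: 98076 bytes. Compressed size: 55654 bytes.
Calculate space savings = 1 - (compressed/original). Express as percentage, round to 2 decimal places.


ratio = compressed/original = 55654/98076 = 0.567458
savings = 1 - ratio = 1 - 0.567458 = 0.432542
as a percentage: 0.432542 * 100 = 43.25%

Space savings = 1 - 55654/98076 = 43.25%


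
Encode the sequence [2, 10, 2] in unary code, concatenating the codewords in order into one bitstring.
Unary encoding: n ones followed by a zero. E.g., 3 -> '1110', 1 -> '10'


Encode each number as n ones followed by a terminating 0:
  2 -> 110 (3 bits)
  10 -> 11111111110 (11 bits)
  2 -> 110 (3 bits)
Total length = 3 + 11 + 3 = 17 bits.

Unary([2, 10, 2]) = 11011111111110110 (17 bits)


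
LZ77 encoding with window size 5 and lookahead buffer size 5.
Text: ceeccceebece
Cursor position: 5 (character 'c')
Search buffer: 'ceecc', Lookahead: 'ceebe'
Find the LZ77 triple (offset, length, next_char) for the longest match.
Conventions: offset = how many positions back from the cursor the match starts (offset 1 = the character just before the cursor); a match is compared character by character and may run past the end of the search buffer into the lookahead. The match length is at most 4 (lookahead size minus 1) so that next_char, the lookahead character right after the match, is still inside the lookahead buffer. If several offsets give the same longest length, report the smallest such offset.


Try each offset into the search buffer:
  offset=1 (pos 4, char 'c'): match length 1
  offset=2 (pos 3, char 'c'): match length 1
  offset=3 (pos 2, char 'e'): match length 0
  offset=4 (pos 1, char 'e'): match length 0
  offset=5 (pos 0, char 'c'): match length 3
Longest match has length 3 at offset 5.
next_char = character at position 5 + 3 = 8 -> 'b'

Best match: offset=5, length=3 (matching 'cee' starting at position 0)
LZ77 triple: (5, 3, 'b')


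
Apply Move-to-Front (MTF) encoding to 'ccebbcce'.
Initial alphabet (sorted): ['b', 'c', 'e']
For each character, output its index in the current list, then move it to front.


MTF encoding:
'c': index 1 in ['b', 'c', 'e'] -> ['c', 'b', 'e']
'c': index 0 in ['c', 'b', 'e'] -> ['c', 'b', 'e']
'e': index 2 in ['c', 'b', 'e'] -> ['e', 'c', 'b']
'b': index 2 in ['e', 'c', 'b'] -> ['b', 'e', 'c']
'b': index 0 in ['b', 'e', 'c'] -> ['b', 'e', 'c']
'c': index 2 in ['b', 'e', 'c'] -> ['c', 'b', 'e']
'c': index 0 in ['c', 'b', 'e'] -> ['c', 'b', 'e']
'e': index 2 in ['c', 'b', 'e'] -> ['e', 'c', 'b']


Output: [1, 0, 2, 2, 0, 2, 0, 2]


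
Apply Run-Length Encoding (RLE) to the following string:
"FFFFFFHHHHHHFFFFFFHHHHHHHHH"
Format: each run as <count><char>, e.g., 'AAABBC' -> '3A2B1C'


Scanning runs left to right:
  i=0: run of 'F' x 6 -> '6F'
  i=6: run of 'H' x 6 -> '6H'
  i=12: run of 'F' x 6 -> '6F'
  i=18: run of 'H' x 9 -> '9H'

RLE = 6F6H6F9H


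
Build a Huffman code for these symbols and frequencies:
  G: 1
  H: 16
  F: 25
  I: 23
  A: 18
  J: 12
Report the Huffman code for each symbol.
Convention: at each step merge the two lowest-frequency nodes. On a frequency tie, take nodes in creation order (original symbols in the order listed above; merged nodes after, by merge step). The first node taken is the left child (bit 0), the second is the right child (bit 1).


Huffman tree construction:
Step 1: Merge G(1) + J(12) = 13
Step 2: Merge (G+J)(13) + H(16) = 29
Step 3: Merge A(18) + I(23) = 41
Step 4: Merge F(25) + ((G+J)+H)(29) = 54
Step 5: Merge (A+I)(41) + (F+((G+J)+H))(54) = 95
Read each symbol's code off the tree from the root (left child = 0, right child = 1).

Codes:
  G: 1100 (length 4)
  H: 111 (length 3)
  F: 10 (length 2)
  I: 01 (length 2)
  A: 00 (length 2)
  J: 1101 (length 4)
Average code length: 232/95 = 2.4421 bits/symbol


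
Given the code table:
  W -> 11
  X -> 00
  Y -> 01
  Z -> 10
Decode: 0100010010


Decoding:
01 -> Y
00 -> X
01 -> Y
00 -> X
10 -> Z


Result: YXYXZ


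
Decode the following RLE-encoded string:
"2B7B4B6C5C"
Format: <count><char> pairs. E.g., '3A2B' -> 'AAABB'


Expanding each <count><char> pair:
  2B -> 'BB'
  7B -> 'BBBBBBB'
  4B -> 'BBBB'
  6C -> 'CCCCCC'
  5C -> 'CCCCC'

Decoded = BBBBBBBBBBBBBCCCCCCCCCCC


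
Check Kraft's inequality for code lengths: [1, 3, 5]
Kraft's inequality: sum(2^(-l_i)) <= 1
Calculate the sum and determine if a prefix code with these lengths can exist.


Sum = 2^(-1) + 2^(-3) + 2^(-5)
    = 0.5 + 0.125 + 0.03125
    = 21/32 = 0.65625
Since 0.65625 <= 1, Kraft's inequality IS satisfied.
A prefix code with these lengths CAN exist.

Kraft sum = 0.65625. Satisfied.


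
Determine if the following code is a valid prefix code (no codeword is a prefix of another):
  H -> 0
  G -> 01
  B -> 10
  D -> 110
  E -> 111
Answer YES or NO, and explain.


Checking each pair (does one codeword prefix another?):
  H='0' vs G='01': prefix -- VIOLATION

NO -- this is NOT a valid prefix code. H (0) is a prefix of G (01).


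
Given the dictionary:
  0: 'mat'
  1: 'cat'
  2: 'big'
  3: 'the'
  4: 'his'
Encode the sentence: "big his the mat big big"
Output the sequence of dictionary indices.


Look up each word in the dictionary:
  'big' -> 2
  'his' -> 4
  'the' -> 3
  'mat' -> 0
  'big' -> 2
  'big' -> 2

Encoded: [2, 4, 3, 0, 2, 2]


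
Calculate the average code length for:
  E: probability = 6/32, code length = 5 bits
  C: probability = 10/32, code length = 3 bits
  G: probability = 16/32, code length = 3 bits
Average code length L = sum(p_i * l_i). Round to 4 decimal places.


Weighted contributions p_i * l_i:
  E: (6/32) * 5 = 30/32
  C: (10/32) * 3 = 30/32
  G: (16/32) * 3 = 48/32
Sum = (30 + 30 + 48)/32 = 108/32

L = 108/32 = 3.3750 bits/symbol


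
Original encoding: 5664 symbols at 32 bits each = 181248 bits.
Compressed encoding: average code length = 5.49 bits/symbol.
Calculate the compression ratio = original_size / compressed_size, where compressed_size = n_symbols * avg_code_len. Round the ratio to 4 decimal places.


original_size = n_symbols * orig_bits = 5664 * 32 = 181248 bits
compressed_size = n_symbols * avg_code_len = 5664 * 5.49 = 31095.36 bits
ratio = original_size / compressed_size = 181248 / 31095.36 = 5.8288

Compression ratio = 5.8288


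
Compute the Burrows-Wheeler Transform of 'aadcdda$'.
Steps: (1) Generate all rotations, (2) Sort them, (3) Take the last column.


Rotations (sorted):
  0: $aadcdda -> last char: a
  1: a$aadcdd -> last char: d
  2: aadcdda$ -> last char: $
  3: adcdda$a -> last char: a
  4: cdda$aad -> last char: d
  5: da$aadcd -> last char: d
  6: dcdda$aa -> last char: a
  7: dda$aadc -> last char: c


BWT = ad$addac


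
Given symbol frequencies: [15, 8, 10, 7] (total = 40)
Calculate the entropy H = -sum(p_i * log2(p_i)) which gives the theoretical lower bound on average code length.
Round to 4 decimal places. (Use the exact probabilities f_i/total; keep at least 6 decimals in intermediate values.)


Per-symbol terms -p_i * log2(p_i) with p_i = f_i/40:
  p = 15/40 = 0.375000: log2(p) = -1.415037, -p*log2(p) = 0.530639
  p = 8/40 = 0.200000: log2(p) = -2.321928, -p*log2(p) = 0.464386
  p = 10/40 = 0.250000: log2(p) = -2.000000, -p*log2(p) = 0.500000
  p = 7/40 = 0.175000: log2(p) = -2.514573, -p*log2(p) = 0.440050
H = 0.530639 + 0.464386 + 0.500000 + 0.440050 = 1.935075

H = 1.9351 bits/symbol


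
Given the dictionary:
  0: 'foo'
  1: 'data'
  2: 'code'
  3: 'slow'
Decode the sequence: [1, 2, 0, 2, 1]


Look up each index in the dictionary:
  1 -> 'data'
  2 -> 'code'
  0 -> 'foo'
  2 -> 'code'
  1 -> 'data'

Decoded: "data code foo code data"


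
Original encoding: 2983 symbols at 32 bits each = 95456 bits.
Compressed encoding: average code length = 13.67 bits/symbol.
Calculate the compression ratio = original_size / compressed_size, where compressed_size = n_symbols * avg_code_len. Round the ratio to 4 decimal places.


original_size = n_symbols * orig_bits = 2983 * 32 = 95456 bits
compressed_size = n_symbols * avg_code_len = 2983 * 13.67 = 40777.61 bits
ratio = original_size / compressed_size = 95456 / 40777.61 = 2.3409

Compression ratio = 2.3409


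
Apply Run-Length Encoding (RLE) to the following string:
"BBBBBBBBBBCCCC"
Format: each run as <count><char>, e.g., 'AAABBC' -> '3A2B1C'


Scanning runs left to right:
  i=0: run of 'B' x 10 -> '10B'
  i=10: run of 'C' x 4 -> '4C'

RLE = 10B4C


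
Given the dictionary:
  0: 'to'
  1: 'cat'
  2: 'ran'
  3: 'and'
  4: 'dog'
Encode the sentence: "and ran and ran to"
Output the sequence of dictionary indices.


Look up each word in the dictionary:
  'and' -> 3
  'ran' -> 2
  'and' -> 3
  'ran' -> 2
  'to' -> 0

Encoded: [3, 2, 3, 2, 0]


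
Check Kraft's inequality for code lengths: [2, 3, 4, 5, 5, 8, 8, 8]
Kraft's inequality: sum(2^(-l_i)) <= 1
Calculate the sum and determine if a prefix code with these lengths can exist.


Sum = 2^(-2) + 2^(-3) + 2^(-4) + 2^(-5) + 2^(-5) + 2^(-8) + 2^(-8) + 2^(-8)
    = 0.25 + 0.125 + 0.0625 + 0.03125 + 0.03125 + 0.00390625 + 0.00390625 + 0.00390625
    = 131/256 = 0.51171875
Since 0.51171875 <= 1, Kraft's inequality IS satisfied.
A prefix code with these lengths CAN exist.

Kraft sum = 0.51171875. Satisfied.


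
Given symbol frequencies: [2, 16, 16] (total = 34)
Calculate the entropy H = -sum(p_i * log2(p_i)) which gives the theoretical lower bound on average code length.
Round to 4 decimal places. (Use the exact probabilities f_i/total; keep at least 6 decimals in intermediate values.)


Per-symbol terms -p_i * log2(p_i) with p_i = f_i/34:
  p = 2/34 = 0.058824: log2(p) = -4.087463, -p*log2(p) = 0.240439
  p = 16/34 = 0.470588: log2(p) = -1.087463, -p*log2(p) = 0.511747
  p = 16/34 = 0.470588: log2(p) = -1.087463, -p*log2(p) = 0.511747
H = 0.240439 + 0.511747 + 0.511747 = 1.263933

H = 1.2639 bits/symbol


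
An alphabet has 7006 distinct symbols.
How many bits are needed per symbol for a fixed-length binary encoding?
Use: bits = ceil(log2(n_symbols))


log2(7006) = 12.7744
Bracket: 2^12 = 4096 < 7006 <= 2^13 = 8192
So ceil(log2(7006)) = 13

bits = ceil(log2(7006)) = ceil(12.7744) = 13 bits


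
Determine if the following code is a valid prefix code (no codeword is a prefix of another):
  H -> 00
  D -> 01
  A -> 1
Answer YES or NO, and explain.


Checking each pair (does one codeword prefix another?):
  H='00' vs D='01': no prefix
  H='00' vs A='1': no prefix
  D='01' vs H='00': no prefix
  D='01' vs A='1': no prefix
  A='1' vs H='00': no prefix
  A='1' vs D='01': no prefix
No violation found over all pairs.

YES -- this is a valid prefix code. No codeword is a prefix of any other codeword.


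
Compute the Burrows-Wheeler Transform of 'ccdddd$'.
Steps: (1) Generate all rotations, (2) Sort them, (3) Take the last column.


Rotations (sorted):
  0: $ccdddd -> last char: d
  1: ccdddd$ -> last char: $
  2: cdddd$c -> last char: c
  3: d$ccddd -> last char: d
  4: dd$ccdd -> last char: d
  5: ddd$ccd -> last char: d
  6: dddd$cc -> last char: c


BWT = d$cdddc


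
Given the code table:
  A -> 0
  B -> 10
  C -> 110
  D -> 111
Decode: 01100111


Decoding:
0 -> A
110 -> C
0 -> A
111 -> D


Result: ACAD


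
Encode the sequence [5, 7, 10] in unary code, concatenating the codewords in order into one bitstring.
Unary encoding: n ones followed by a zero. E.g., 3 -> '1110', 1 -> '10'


Encode each number as n ones followed by a terminating 0:
  5 -> 111110 (6 bits)
  7 -> 11111110 (8 bits)
  10 -> 11111111110 (11 bits)
Total length = 6 + 8 + 11 = 25 bits.

Unary([5, 7, 10]) = 1111101111111011111111110 (25 bits)
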